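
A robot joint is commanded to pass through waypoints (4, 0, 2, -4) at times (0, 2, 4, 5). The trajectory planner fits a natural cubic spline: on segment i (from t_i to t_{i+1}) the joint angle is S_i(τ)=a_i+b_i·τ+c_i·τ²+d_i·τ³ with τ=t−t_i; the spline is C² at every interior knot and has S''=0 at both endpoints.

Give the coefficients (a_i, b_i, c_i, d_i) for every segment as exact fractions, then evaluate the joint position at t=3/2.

Δ: Δ0=-2, Δ1=1, Δ2=-6
row 1: diag=8, rhs=18; c'=1/4, d'=9/4
row 2: denom=6−2·1/4=11/2; d'=(-42−2·9/4)/(11/2)=-93/11
back: M2=-93/11
back: M1=9/4−1/4·-93/11=48/11
M: M0=0, M1=48/11, M2=-93/11, M3=0
seg 0: a=4, c=M0/2=0, d=(M1−M0)/(6·2)=4/11, b=Δ0−h0·(2M0+M1)/6=-38/11
seg 1: a=0, c=M1/2=24/11, d=(M2−M1)/(6·2)=-47/44, b=Δ1−h1·(2M1+M2)/6=10/11
seg 2: a=2, c=M2/2=-93/22, d=(M3−M2)/(6·1)=31/22, b=Δ2−h2·(2M2+M3)/6=-35/11
t_q=3/2 → seg 0, τ=3/2; S=4+-38/11·τ+0·τ²+4/11·τ³=1/22

  seg 0: a=4 b=-38/11 c=0 d=4/11
  seg 1: a=0 b=10/11 c=24/11 d=-47/44
  seg 2: a=2 b=-35/11 c=-93/22 d=31/22
S(3/2) = 1/22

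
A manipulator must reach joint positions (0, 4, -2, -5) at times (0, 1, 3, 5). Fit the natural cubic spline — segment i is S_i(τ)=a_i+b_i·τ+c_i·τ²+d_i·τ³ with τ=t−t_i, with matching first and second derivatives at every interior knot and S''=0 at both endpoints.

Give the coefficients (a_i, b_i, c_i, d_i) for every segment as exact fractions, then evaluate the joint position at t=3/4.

  seg 0: a=0 b=235/44 c=0 d=-59/44
  seg 1: a=4 b=29/22 c=-177/44 d=41/44
  seg 2: a=-2 b=-79/22 c=69/44 d=-23/88
S(3/4) = 9687/2816

Δ: Δ0=4, Δ1=-3, Δ2=-3/2
row 1: diag=6, rhs=-42; c'=1/3, d'=-7
row 2: denom=8−2·1/3=22/3; d'=(9−2·-7)/(22/3)=69/22
back: M2=69/22
back: M1=-7−1/3·69/22=-177/22
M: M0=0, M1=-177/22, M2=69/22, M3=0
seg 0: a=0, c=M0/2=0, d=(M1−M0)/(6·1)=-59/44, b=Δ0−h0·(2M0+M1)/6=235/44
seg 1: a=4, c=M1/2=-177/44, d=(M2−M1)/(6·2)=41/44, b=Δ1−h1·(2M1+M2)/6=29/22
seg 2: a=-2, c=M2/2=69/44, d=(M3−M2)/(6·2)=-23/88, b=Δ2−h2·(2M2+M3)/6=-79/22
t_q=3/4 → seg 0, τ=3/4; S=0+235/44·τ+0·τ²+-59/44·τ³=9687/2816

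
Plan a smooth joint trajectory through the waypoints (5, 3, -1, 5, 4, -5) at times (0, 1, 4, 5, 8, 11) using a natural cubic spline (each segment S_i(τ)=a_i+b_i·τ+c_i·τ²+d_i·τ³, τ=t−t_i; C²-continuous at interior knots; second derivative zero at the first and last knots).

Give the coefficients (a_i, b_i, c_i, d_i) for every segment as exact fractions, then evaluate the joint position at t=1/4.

Δ: Δ0=-2, Δ1=-4/3, Δ2=6, Δ3=-1/3, Δ4=-3
row 1: diag=8, rhs=4; c'=3/8, d'=1/2
row 2: denom=8−3·3/8=55/8; d'=(44−3·1/2)/(55/8)=68/11
row 3: denom=8−1·8/55=432/55; d'=(-38−1·68/11)/(432/55)=-45/8
row 4: denom=12−3·55/144=521/48; d'=(-16−3·-45/8)/(521/48)=42/521
back: M4=42/521
back: M3=-45/8−55/144·42/521=-8840/1563
back: M2=68/11−8/55·-8840/1563=10948/1563
back: M1=1/2−3/8·10948/1563=-1108/521
M: M0=0, M1=-1108/521, M2=10948/1563, M3=-8840/1563, M4=42/521, M5=0
seg 0: a=5, c=M0/2=0, d=(M1−M0)/(6·1)=-554/1563, b=Δ0−h0·(2M0+M1)/6=-2572/1563
seg 1: a=3, c=M1/2=-554/521, d=(M2−M1)/(6·3)=7136/14067, b=Δ1−h1·(2M1+M2)/6=-4234/1563
seg 2: a=-1, c=M2/2=5474/1563, d=(M3−M2)/(6·1)=-3298/1563, b=Δ2−h2·(2M2+M3)/6=7202/1563
seg 3: a=5, c=M3/2=-4420/1563, d=(M4−M3)/(6·3)=4483/14067, b=Δ3−h3·(2M3+M4)/6=2752/521
seg 4: a=4, c=M4/2=21/521, d=(M5−M4)/(6·3)=-7/1563, b=Δ4−h4·(2M4+M5)/6=-1605/521
t_q=1/4 → seg 0, τ=1/4; S=5+-2572/1563·τ+0·τ²+-554/1563·τ³=76409/16672

  seg 0: a=5 b=-2572/1563 c=0 d=-554/1563
  seg 1: a=3 b=-4234/1563 c=-554/521 d=7136/14067
  seg 2: a=-1 b=7202/1563 c=5474/1563 d=-3298/1563
  seg 3: a=5 b=2752/521 c=-4420/1563 d=4483/14067
  seg 4: a=4 b=-1605/521 c=21/521 d=-7/1563
S(1/4) = 76409/16672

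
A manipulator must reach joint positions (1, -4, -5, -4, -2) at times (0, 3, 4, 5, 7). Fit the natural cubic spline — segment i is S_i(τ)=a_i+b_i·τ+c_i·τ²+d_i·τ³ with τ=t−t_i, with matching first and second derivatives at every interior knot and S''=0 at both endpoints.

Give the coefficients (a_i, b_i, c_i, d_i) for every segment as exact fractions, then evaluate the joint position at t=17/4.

  seg 0: a=1 b=-460/267 c=0 d=5/801
  seg 1: a=-4 b=-415/267 c=5/89 d=133/267
  seg 2: a=-5 b=14/267 c=138/89 d=-161/267
  seg 3: a=-4 b=359/267 c=-23/89 d=23/534
S(17/4) = -27907/5696

Δ: Δ0=-5/3, Δ1=-1, Δ2=1, Δ3=1
row 1: diag=8, rhs=4; c'=1/8, d'=1/2
row 2: denom=4−1·1/8=31/8; d'=(12−1·1/2)/(31/8)=92/31
row 3: denom=6−1·8/31=178/31; d'=(0−1·92/31)/(178/31)=-46/89
back: M3=-46/89
back: M2=92/31−8/31·-46/89=276/89
back: M1=1/2−1/8·276/89=10/89
M: M0=0, M1=10/89, M2=276/89, M3=-46/89, M4=0
seg 0: a=1, c=M0/2=0, d=(M1−M0)/(6·3)=5/801, b=Δ0−h0·(2M0+M1)/6=-460/267
seg 1: a=-4, c=M1/2=5/89, d=(M2−M1)/(6·1)=133/267, b=Δ1−h1·(2M1+M2)/6=-415/267
seg 2: a=-5, c=M2/2=138/89, d=(M3−M2)/(6·1)=-161/267, b=Δ2−h2·(2M2+M3)/6=14/267
seg 3: a=-4, c=M3/2=-23/89, d=(M4−M3)/(6·2)=23/534, b=Δ3−h3·(2M3+M4)/6=359/267
t_q=17/4 → seg 2, τ=1/4; S=-5+14/267·τ+138/89·τ²+-161/267·τ³=-27907/5696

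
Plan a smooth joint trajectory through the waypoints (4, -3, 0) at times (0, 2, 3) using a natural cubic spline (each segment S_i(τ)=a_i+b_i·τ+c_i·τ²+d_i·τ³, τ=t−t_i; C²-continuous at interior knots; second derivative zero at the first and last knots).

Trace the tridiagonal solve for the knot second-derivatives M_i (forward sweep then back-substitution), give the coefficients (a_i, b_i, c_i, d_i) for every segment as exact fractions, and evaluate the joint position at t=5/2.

Δ: Δ0=-7/2, Δ1=3
row 1: diag=6, rhs=39; c'=1/6, d'=13/2
back: M1=13/2
M: M0=0, M1=13/2, M2=0
seg 0: a=4, c=M0/2=0, d=(M1−M0)/(6·2)=13/24, b=Δ0−h0·(2M0+M1)/6=-17/3
seg 1: a=-3, c=M1/2=13/4, d=(M2−M1)/(6·1)=-13/12, b=Δ1−h1·(2M1+M2)/6=5/6
t_q=5/2 → seg 1, τ=1/2; S=-3+5/6·τ+13/4·τ²+-13/12·τ³=-61/32

  seg 0: a=4 b=-17/3 c=0 d=13/24
  seg 1: a=-3 b=5/6 c=13/4 d=-13/12
S(5/2) = -61/32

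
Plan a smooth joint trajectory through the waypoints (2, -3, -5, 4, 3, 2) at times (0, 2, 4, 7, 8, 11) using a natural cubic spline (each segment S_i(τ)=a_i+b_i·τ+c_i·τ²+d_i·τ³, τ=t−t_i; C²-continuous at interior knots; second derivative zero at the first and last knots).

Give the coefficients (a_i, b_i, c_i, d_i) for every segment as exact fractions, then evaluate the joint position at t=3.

  seg 0: a=2 b=-2701/1053 c=0 d=137/8424
  seg 1: a=-3 b=-4991/2106 c=137/1404 d=1237/4212
  seg 2: a=-5 b=3253/2106 c=2611/1404 d=-17369/37908
  seg 3: a=4 b=1397/4212 c=-2384/1053 d=1309/1404
  seg 4: a=3 b=-2947/2106 c=2245/4212 d=-2245/37908
S(3) = -1165/234

Δ: Δ0=-5/2, Δ1=-1, Δ2=3, Δ3=-1, Δ4=-1/3
row 1: diag=8, rhs=9; c'=1/4, d'=9/8
row 2: denom=10−2·1/4=19/2; d'=(24−2·9/8)/(19/2)=87/38
row 3: denom=8−3·6/19=134/19; d'=(-24−3·87/38)/(134/19)=-1173/268
row 4: denom=8−1·19/134=1053/134; d'=(4−1·-1173/268)/(1053/134)=2245/2106
back: M4=2245/2106
back: M3=-1173/268−19/134·2245/2106=-4768/1053
back: M2=87/38−6/19·-4768/1053=2611/702
back: M1=9/8−1/4·2611/702=137/702
M: M0=0, M1=137/702, M2=2611/702, M3=-4768/1053, M4=2245/2106, M5=0
seg 0: a=2, c=M0/2=0, d=(M1−M0)/(6·2)=137/8424, b=Δ0−h0·(2M0+M1)/6=-2701/1053
seg 1: a=-3, c=M1/2=137/1404, d=(M2−M1)/(6·2)=1237/4212, b=Δ1−h1·(2M1+M2)/6=-4991/2106
seg 2: a=-5, c=M2/2=2611/1404, d=(M3−M2)/(6·3)=-17369/37908, b=Δ2−h2·(2M2+M3)/6=3253/2106
seg 3: a=4, c=M3/2=-2384/1053, d=(M4−M3)/(6·1)=1309/1404, b=Δ3−h3·(2M3+M4)/6=1397/4212
seg 4: a=3, c=M4/2=2245/4212, d=(M5−M4)/(6·3)=-2245/37908, b=Δ4−h4·(2M4+M5)/6=-2947/2106
t_q=3 → seg 1, τ=1; S=-3+-4991/2106·τ+137/1404·τ²+1237/4212·τ³=-1165/234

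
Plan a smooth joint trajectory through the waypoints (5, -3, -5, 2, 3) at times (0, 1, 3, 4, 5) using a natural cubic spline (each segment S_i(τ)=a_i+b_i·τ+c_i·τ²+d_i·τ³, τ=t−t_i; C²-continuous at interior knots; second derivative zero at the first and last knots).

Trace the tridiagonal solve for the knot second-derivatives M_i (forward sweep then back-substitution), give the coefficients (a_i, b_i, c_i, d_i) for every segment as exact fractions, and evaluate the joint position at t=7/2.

  seg 0: a=5 b=-1061/122 c=0 d=85/122
  seg 1: a=-3 b=-403/61 c=255/122 d=87/244
  seg 2: a=-5 b=368/61 c=258/61 d=-199/61
  seg 3: a=2 b=287/61 c=-339/61 d=113/61
S(7/2) = -651/488

Δ: Δ0=-8, Δ1=-1, Δ2=7, Δ3=1
row 1: diag=6, rhs=42; c'=1/3, d'=7
row 2: denom=6−2·1/3=16/3; d'=(48−2·7)/(16/3)=51/8
row 3: denom=4−1·3/16=61/16; d'=(-36−1·51/8)/(61/16)=-678/61
back: M3=-678/61
back: M2=51/8−3/16·-678/61=516/61
back: M1=7−1/3·516/61=255/61
M: M0=0, M1=255/61, M2=516/61, M3=-678/61, M4=0
seg 0: a=5, c=M0/2=0, d=(M1−M0)/(6·1)=85/122, b=Δ0−h0·(2M0+M1)/6=-1061/122
seg 1: a=-3, c=M1/2=255/122, d=(M2−M1)/(6·2)=87/244, b=Δ1−h1·(2M1+M2)/6=-403/61
seg 2: a=-5, c=M2/2=258/61, d=(M3−M2)/(6·1)=-199/61, b=Δ2−h2·(2M2+M3)/6=368/61
seg 3: a=2, c=M3/2=-339/61, d=(M4−M3)/(6·1)=113/61, b=Δ3−h3·(2M3+M4)/6=287/61
t_q=7/2 → seg 2, τ=1/2; S=-5+368/61·τ+258/61·τ²+-199/61·τ³=-651/488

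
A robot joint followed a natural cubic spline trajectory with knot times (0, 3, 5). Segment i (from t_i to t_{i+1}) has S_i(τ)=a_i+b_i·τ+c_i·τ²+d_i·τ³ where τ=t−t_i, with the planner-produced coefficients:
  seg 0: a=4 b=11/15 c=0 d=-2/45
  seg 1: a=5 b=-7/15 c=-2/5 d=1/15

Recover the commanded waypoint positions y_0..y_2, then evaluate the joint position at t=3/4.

y_0=4 y_1=5 y_2=3
S(3/4) = 145/32

y_0 = S_0(0) = a_0 = 4
y_1 = S_1(0) = a_1 = 5
y_2 = S_1(2) = 3
t_q=3/4 is in segment 0 (τ=3/4); S_0(τ)=145/32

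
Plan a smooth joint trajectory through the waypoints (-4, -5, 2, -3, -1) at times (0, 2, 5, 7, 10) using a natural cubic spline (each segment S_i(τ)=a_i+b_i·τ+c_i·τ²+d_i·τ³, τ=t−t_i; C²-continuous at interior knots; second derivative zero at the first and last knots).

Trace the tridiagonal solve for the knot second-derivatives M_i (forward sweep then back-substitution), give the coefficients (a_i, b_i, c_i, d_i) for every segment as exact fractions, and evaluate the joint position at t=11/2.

  seg 0: a=-4 b=-1307/870 c=0 d=109/435
  seg 1: a=-5 b=1309/870 c=218/145 d=-3203/7830
  seg 2: a=2 b=-226/435 c=-379/174 d=689/1160
  seg 3: a=-3 b=-1831/870 c=2411/1740 d=-2411/15660
S(11/2) = 2357/1856

Δ: Δ0=-1/2, Δ1=7/3, Δ2=-5/2, Δ3=2/3
row 1: diag=10, rhs=17; c'=3/10, d'=17/10
row 2: denom=10−3·3/10=91/10; d'=(-29−3·17/10)/(91/10)=-341/91
row 3: denom=10−2·20/91=870/91; d'=(19−2·-341/91)/(870/91)=2411/870
back: M3=2411/870
back: M2=-341/91−20/91·2411/870=-379/87
back: M1=17/10−3/10·-379/87=436/145
M: M0=0, M1=436/145, M2=-379/87, M3=2411/870, M4=0
seg 0: a=-4, c=M0/2=0, d=(M1−M0)/(6·2)=109/435, b=Δ0−h0·(2M0+M1)/6=-1307/870
seg 1: a=-5, c=M1/2=218/145, d=(M2−M1)/(6·3)=-3203/7830, b=Δ1−h1·(2M1+M2)/6=1309/870
seg 2: a=2, c=M2/2=-379/174, d=(M3−M2)/(6·2)=689/1160, b=Δ2−h2·(2M2+M3)/6=-226/435
seg 3: a=-3, c=M3/2=2411/1740, d=(M4−M3)/(6·3)=-2411/15660, b=Δ3−h3·(2M3+M4)/6=-1831/870
t_q=11/2 → seg 2, τ=1/2; S=2+-226/435·τ+-379/174·τ²+689/1160·τ³=2357/1856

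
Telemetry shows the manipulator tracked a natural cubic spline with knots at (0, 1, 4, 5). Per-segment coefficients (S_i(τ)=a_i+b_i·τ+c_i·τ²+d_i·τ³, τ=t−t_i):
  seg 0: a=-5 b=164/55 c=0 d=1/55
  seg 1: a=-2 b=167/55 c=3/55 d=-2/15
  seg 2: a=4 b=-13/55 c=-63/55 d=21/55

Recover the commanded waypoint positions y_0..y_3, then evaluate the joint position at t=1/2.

y_0 = S_0(0) = a_0 = -5
y_1 = S_1(0) = a_1 = -2
y_2 = S_2(0) = a_2 = 4
y_3 = S_2(1) = 3
t_q=1/2 is in segment 0 (τ=1/2); S_0(τ)=-1543/440

y_0=-5 y_1=-2 y_2=4 y_3=3
S(1/2) = -1543/440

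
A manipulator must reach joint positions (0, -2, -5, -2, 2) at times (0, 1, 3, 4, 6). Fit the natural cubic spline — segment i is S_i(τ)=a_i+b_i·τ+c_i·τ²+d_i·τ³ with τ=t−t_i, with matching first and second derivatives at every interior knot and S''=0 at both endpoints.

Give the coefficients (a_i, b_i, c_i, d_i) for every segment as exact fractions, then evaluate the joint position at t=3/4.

  seg 0: a=0 b=-667/372 c=0 d=-77/372
  seg 1: a=-2 b=-449/186 c=-77/124 d=401/744
  seg 2: a=-5 b=146/93 c=81/31 d=-110/93
  seg 3: a=-2 b=302/93 c=-29/31 d=29/186
S(3/4) = -11365/7936

Δ: Δ0=-2, Δ1=-3/2, Δ2=3, Δ3=2
row 1: diag=6, rhs=3; c'=1/3, d'=1/2
row 2: denom=6−2·1/3=16/3; d'=(27−2·1/2)/(16/3)=39/8
row 3: denom=6−1·3/16=93/16; d'=(-6−1·39/8)/(93/16)=-58/31
back: M3=-58/31
back: M2=39/8−3/16·-58/31=162/31
back: M1=1/2−1/3·162/31=-77/62
M: M0=0, M1=-77/62, M2=162/31, M3=-58/31, M4=0
seg 0: a=0, c=M0/2=0, d=(M1−M0)/(6·1)=-77/372, b=Δ0−h0·(2M0+M1)/6=-667/372
seg 1: a=-2, c=M1/2=-77/124, d=(M2−M1)/(6·2)=401/744, b=Δ1−h1·(2M1+M2)/6=-449/186
seg 2: a=-5, c=M2/2=81/31, d=(M3−M2)/(6·1)=-110/93, b=Δ2−h2·(2M2+M3)/6=146/93
seg 3: a=-2, c=M3/2=-29/31, d=(M4−M3)/(6·2)=29/186, b=Δ3−h3·(2M3+M4)/6=302/93
t_q=3/4 → seg 0, τ=3/4; S=0+-667/372·τ+0·τ²+-77/372·τ³=-11365/7936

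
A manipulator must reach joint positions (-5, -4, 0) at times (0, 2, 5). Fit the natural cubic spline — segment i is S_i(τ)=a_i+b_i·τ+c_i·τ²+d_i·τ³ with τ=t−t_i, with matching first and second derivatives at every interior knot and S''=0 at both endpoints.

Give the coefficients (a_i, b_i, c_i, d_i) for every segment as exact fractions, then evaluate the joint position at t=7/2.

Δ: Δ0=1/2, Δ1=4/3
row 1: diag=10, rhs=5; c'=3/10, d'=1/2
back: M1=1/2
M: M0=0, M1=1/2, M2=0
seg 0: a=-5, c=M0/2=0, d=(M1−M0)/(6·2)=1/24, b=Δ0−h0·(2M0+M1)/6=1/3
seg 1: a=-4, c=M1/2=1/4, d=(M2−M1)/(6·3)=-1/36, b=Δ1−h1·(2M1+M2)/6=5/6
t_q=7/2 → seg 1, τ=3/2; S=-4+5/6·τ+1/4·τ²+-1/36·τ³=-73/32

  seg 0: a=-5 b=1/3 c=0 d=1/24
  seg 1: a=-4 b=5/6 c=1/4 d=-1/36
S(7/2) = -73/32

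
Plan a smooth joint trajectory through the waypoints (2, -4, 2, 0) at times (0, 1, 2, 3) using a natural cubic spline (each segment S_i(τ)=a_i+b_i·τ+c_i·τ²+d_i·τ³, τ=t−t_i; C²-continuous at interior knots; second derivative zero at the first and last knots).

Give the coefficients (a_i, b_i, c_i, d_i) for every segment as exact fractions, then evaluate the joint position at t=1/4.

  seg 0: a=2 b=-146/15 c=0 d=56/15
  seg 1: a=-4 b=22/15 c=56/5 d=-20/3
  seg 2: a=2 b=58/15 c=-44/5 d=44/15
S(1/4) = -3/8

Δ: Δ0=-6, Δ1=6, Δ2=-2
row 1: diag=4, rhs=72; c'=1/4, d'=18
row 2: denom=4−1·1/4=15/4; d'=(-48−1·18)/(15/4)=-88/5
back: M2=-88/5
back: M1=18−1/4·-88/5=112/5
M: M0=0, M1=112/5, M2=-88/5, M3=0
seg 0: a=2, c=M0/2=0, d=(M1−M0)/(6·1)=56/15, b=Δ0−h0·(2M0+M1)/6=-146/15
seg 1: a=-4, c=M1/2=56/5, d=(M2−M1)/(6·1)=-20/3, b=Δ1−h1·(2M1+M2)/6=22/15
seg 2: a=2, c=M2/2=-44/5, d=(M3−M2)/(6·1)=44/15, b=Δ2−h2·(2M2+M3)/6=58/15
t_q=1/4 → seg 0, τ=1/4; S=2+-146/15·τ+0·τ²+56/15·τ³=-3/8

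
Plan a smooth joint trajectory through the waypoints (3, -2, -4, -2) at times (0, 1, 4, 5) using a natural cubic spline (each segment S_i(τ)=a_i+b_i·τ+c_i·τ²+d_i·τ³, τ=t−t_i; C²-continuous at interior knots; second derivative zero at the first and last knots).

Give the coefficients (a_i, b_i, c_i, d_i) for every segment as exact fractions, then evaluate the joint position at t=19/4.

  seg 0: a=3 b=-181/33 c=0 d=16/33
  seg 1: a=-2 b=-133/33 c=16/11 d=-1/9
  seg 2: a=-4 b=56/33 c=5/11 d=-5/33
S(19/4) = -1785/704

Δ: Δ0=-5, Δ1=-2/3, Δ2=2
row 1: diag=8, rhs=26; c'=3/8, d'=13/4
row 2: denom=8−3·3/8=55/8; d'=(16−3·13/4)/(55/8)=10/11
back: M2=10/11
back: M1=13/4−3/8·10/11=32/11
M: M0=0, M1=32/11, M2=10/11, M3=0
seg 0: a=3, c=M0/2=0, d=(M1−M0)/(6·1)=16/33, b=Δ0−h0·(2M0+M1)/6=-181/33
seg 1: a=-2, c=M1/2=16/11, d=(M2−M1)/(6·3)=-1/9, b=Δ1−h1·(2M1+M2)/6=-133/33
seg 2: a=-4, c=M2/2=5/11, d=(M3−M2)/(6·1)=-5/33, b=Δ2−h2·(2M2+M3)/6=56/33
t_q=19/4 → seg 2, τ=3/4; S=-4+56/33·τ+5/11·τ²+-5/33·τ³=-1785/704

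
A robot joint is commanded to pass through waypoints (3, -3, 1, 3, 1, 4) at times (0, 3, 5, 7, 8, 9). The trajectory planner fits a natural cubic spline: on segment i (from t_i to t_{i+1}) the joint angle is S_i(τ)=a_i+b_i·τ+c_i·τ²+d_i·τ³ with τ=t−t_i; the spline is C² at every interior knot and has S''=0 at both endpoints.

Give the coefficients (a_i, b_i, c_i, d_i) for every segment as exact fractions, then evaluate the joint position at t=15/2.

Δ: Δ0=-2, Δ1=2, Δ2=1, Δ3=-2, Δ4=3
row 1: diag=10, rhs=24; c'=1/5, d'=12/5
row 2: denom=8−2·1/5=38/5; d'=(-6−2·12/5)/(38/5)=-27/19
row 3: denom=6−2·5/19=104/19; d'=(-18−2·-27/19)/(104/19)=-36/13
row 4: denom=4−1·19/104=397/104; d'=(30−1·-36/13)/(397/104)=3408/397
back: M4=3408/397
back: M3=-36/13−19/104·3408/397=-1722/397
back: M2=-27/19−5/19·-1722/397=-111/397
back: M1=12/5−1/5·-111/397=975/397
M: M0=0, M1=975/397, M2=-111/397, M3=-1722/397, M4=3408/397, M5=0
seg 0: a=3, c=M0/2=0, d=(M1−M0)/(6·3)=325/2382, b=Δ0−h0·(2M0+M1)/6=-2563/794
seg 1: a=-3, c=M1/2=975/794, d=(M2−M1)/(6·2)=-181/794, b=Δ1−h1·(2M1+M2)/6=181/397
seg 2: a=1, c=M2/2=-111/794, d=(M3−M2)/(6·2)=-537/1588, b=Δ2−h2·(2M2+M3)/6=1045/397
seg 3: a=3, c=M3/2=-861/397, d=(M4−M3)/(6·1)=855/397, b=Δ3−h3·(2M3+M4)/6=-788/397
seg 4: a=1, c=M4/2=1704/397, d=(M5−M4)/(6·1)=-568/397, b=Δ4−h4·(2M4+M5)/6=55/397
t_q=15/2 → seg 3, τ=1/2; S=3+-788/397·τ+-861/397·τ²+855/397·τ³=5509/3176

  seg 0: a=3 b=-2563/794 c=0 d=325/2382
  seg 1: a=-3 b=181/397 c=975/794 d=-181/794
  seg 2: a=1 b=1045/397 c=-111/794 d=-537/1588
  seg 3: a=3 b=-788/397 c=-861/397 d=855/397
  seg 4: a=1 b=55/397 c=1704/397 d=-568/397
S(15/2) = 5509/3176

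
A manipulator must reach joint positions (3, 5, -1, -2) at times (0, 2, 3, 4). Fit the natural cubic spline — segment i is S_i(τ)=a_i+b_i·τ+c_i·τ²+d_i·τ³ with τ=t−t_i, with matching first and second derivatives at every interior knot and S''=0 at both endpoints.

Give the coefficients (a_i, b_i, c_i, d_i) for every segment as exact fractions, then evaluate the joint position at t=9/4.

Δ: Δ0=1, Δ1=-6, Δ2=-1
row 1: diag=6, rhs=-42; c'=1/6, d'=-7
row 2: denom=4−1·1/6=23/6; d'=(30−1·-7)/(23/6)=222/23
back: M2=222/23
back: M1=-7−1/6·222/23=-198/23
M: M0=0, M1=-198/23, M2=222/23, M3=0
seg 0: a=3, c=M0/2=0, d=(M1−M0)/(6·2)=-33/46, b=Δ0−h0·(2M0+M1)/6=89/23
seg 1: a=5, c=M1/2=-99/23, d=(M2−M1)/(6·1)=70/23, b=Δ1−h1·(2M1+M2)/6=-109/23
seg 2: a=-1, c=M2/2=111/23, d=(M3−M2)/(6·1)=-37/23, b=Δ2−h2·(2M2+M3)/6=-97/23
t_q=9/4 → seg 1, τ=1/4; S=5+-109/23·τ+-99/23·τ²+70/23·τ³=115/32

  seg 0: a=3 b=89/23 c=0 d=-33/46
  seg 1: a=5 b=-109/23 c=-99/23 d=70/23
  seg 2: a=-1 b=-97/23 c=111/23 d=-37/23
S(9/4) = 115/32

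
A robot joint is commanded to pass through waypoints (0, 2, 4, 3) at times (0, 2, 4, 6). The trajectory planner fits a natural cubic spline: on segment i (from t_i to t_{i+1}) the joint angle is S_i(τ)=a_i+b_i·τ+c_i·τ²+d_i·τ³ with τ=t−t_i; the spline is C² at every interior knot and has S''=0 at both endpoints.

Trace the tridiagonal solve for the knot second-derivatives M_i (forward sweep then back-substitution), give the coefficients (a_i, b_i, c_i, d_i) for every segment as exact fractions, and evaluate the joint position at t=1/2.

Δ: Δ0=1, Δ1=1, Δ2=-1/2
row 1: diag=8, rhs=0; c'=1/4, d'=0
row 2: denom=8−2·1/4=15/2; d'=(-9−2·0)/(15/2)=-6/5
back: M2=-6/5
back: M1=0−1/4·-6/5=3/10
M: M0=0, M1=3/10, M2=-6/5, M3=0
seg 0: a=0, c=M0/2=0, d=(M1−M0)/(6·2)=1/40, b=Δ0−h0·(2M0+M1)/6=9/10
seg 1: a=2, c=M1/2=3/20, d=(M2−M1)/(6·2)=-1/8, b=Δ1−h1·(2M1+M2)/6=6/5
seg 2: a=4, c=M2/2=-3/5, d=(M3−M2)/(6·2)=1/10, b=Δ2−h2·(2M2+M3)/6=3/10
t_q=1/2 → seg 0, τ=1/2; S=0+9/10·τ+0·τ²+1/40·τ³=29/64

  seg 0: a=0 b=9/10 c=0 d=1/40
  seg 1: a=2 b=6/5 c=3/20 d=-1/8
  seg 2: a=4 b=3/10 c=-3/5 d=1/10
S(1/2) = 29/64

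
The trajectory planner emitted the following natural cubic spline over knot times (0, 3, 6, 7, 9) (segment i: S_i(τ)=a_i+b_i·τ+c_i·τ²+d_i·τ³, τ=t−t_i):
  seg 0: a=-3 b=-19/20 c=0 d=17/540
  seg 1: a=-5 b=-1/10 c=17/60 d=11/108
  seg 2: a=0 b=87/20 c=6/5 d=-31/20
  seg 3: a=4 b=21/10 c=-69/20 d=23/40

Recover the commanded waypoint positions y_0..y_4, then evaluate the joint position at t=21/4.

y_0 = S_0(0) = a_0 = -3
y_1 = S_1(0) = a_1 = -5
y_2 = S_2(0) = a_2 = 0
y_3 = S_3(0) = a_3 = 4
y_4 = S_3(2) = -1
t_q=21/4 is in segment 1 (τ=9/4); S_1(τ)=-3367/1280

y_0=-3 y_1=-5 y_2=0 y_3=4 y_4=-1
S(21/4) = -3367/1280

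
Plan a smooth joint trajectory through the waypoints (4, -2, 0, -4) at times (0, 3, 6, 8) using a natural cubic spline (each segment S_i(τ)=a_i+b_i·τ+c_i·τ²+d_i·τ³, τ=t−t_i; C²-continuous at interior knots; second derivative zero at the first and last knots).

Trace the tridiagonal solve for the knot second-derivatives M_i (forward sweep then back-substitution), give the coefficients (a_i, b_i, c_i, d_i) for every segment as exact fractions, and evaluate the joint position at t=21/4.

Δ: Δ0=-2, Δ1=2/3, Δ2=-2
row 1: diag=12, rhs=16; c'=1/4, d'=4/3
row 2: denom=10−3·1/4=37/4; d'=(-16−3·4/3)/(37/4)=-80/37
back: M2=-80/37
back: M1=4/3−1/4·-80/37=208/111
M: M0=0, M1=208/111, M2=-80/37, M3=0
seg 0: a=4, c=M0/2=0, d=(M1−M0)/(6·3)=104/999, b=Δ0−h0·(2M0+M1)/6=-326/111
seg 1: a=-2, c=M1/2=104/111, d=(M2−M1)/(6·3)=-224/999, b=Δ1−h1·(2M1+M2)/6=-14/111
seg 2: a=0, c=M2/2=-40/37, d=(M3−M2)/(6·2)=20/111, b=Δ2−h2·(2M2+M3)/6=-62/111
t_q=21/4 → seg 1, τ=9/4; S=-2+-14/111·τ+104/111·τ²+-224/999·τ³=-7/74

  seg 0: a=4 b=-326/111 c=0 d=104/999
  seg 1: a=-2 b=-14/111 c=104/111 d=-224/999
  seg 2: a=0 b=-62/111 c=-40/37 d=20/111
S(21/4) = -7/74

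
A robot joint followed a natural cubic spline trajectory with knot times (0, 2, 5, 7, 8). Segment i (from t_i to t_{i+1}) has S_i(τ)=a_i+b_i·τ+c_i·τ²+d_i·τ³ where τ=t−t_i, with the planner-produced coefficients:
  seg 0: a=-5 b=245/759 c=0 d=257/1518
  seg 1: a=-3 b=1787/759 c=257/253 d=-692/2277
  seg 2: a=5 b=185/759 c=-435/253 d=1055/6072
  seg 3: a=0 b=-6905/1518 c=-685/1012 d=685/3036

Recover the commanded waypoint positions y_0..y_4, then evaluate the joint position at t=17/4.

y_0 = S_0(0) = a_0 = -5
y_1 = S_1(0) = a_1 = -3
y_2 = S_2(0) = a_2 = 5
y_3 = S_3(0) = a_3 = 0
y_4 = S_3(1) = -5
t_q=17/4 is in segment 1 (τ=9/4); S_1(τ)=183/46

y_0=-5 y_1=-3 y_2=5 y_3=0 y_4=-5
S(17/4) = 183/46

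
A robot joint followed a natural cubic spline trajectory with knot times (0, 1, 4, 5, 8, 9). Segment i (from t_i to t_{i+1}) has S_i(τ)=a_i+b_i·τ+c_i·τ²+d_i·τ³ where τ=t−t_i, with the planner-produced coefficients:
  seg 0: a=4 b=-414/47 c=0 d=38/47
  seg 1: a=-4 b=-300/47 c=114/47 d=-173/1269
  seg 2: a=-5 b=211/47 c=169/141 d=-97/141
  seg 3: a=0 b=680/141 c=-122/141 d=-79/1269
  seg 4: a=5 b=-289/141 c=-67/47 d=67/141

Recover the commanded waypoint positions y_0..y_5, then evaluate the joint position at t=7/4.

y_0 = S_0(0) = a_0 = 4
y_1 = S_1(0) = a_1 = -4
y_2 = S_2(0) = a_2 = -5
y_3 = S_3(0) = a_3 = 0
y_4 = S_4(0) = a_4 = 5
y_5 = S_4(1) = 2
t_q=7/4 is in segment 1 (τ=3/4); S_1(τ)=-22501/3008

y_0=4 y_1=-4 y_2=-5 y_3=0 y_4=5 y_5=2
S(7/4) = -22501/3008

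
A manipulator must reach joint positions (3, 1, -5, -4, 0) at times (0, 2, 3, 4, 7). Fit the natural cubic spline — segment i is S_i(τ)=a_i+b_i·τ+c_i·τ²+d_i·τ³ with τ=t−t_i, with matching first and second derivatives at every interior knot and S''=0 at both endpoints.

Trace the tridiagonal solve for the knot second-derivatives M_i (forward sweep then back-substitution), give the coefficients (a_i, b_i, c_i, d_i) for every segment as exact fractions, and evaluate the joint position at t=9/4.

  seg 0: a=3 b=365/267 c=0 d=-158/267
  seg 1: a=1 b=-1531/267 c=-316/89 d=877/267
  seg 2: a=-5 b=-796/267 c=561/89 d=-620/267
  seg 3: a=-4 b=710/267 c=-59/89 d=59/801
S(9/4) = -3441/5696

Δ: Δ0=-1, Δ1=-6, Δ2=1, Δ3=4/3
row 1: diag=6, rhs=-30; c'=1/6, d'=-5
row 2: denom=4−1·1/6=23/6; d'=(42−1·-5)/(23/6)=282/23
row 3: denom=8−1·6/23=178/23; d'=(2−1·282/23)/(178/23)=-118/89
back: M3=-118/89
back: M2=282/23−6/23·-118/89=1122/89
back: M1=-5−1/6·1122/89=-632/89
M: M0=0, M1=-632/89, M2=1122/89, M3=-118/89, M4=0
seg 0: a=3, c=M0/2=0, d=(M1−M0)/(6·2)=-158/267, b=Δ0−h0·(2M0+M1)/6=365/267
seg 1: a=1, c=M1/2=-316/89, d=(M2−M1)/(6·1)=877/267, b=Δ1−h1·(2M1+M2)/6=-1531/267
seg 2: a=-5, c=M2/2=561/89, d=(M3−M2)/(6·1)=-620/267, b=Δ2−h2·(2M2+M3)/6=-796/267
seg 3: a=-4, c=M3/2=-59/89, d=(M4−M3)/(6·3)=59/801, b=Δ3−h3·(2M3+M4)/6=710/267
t_q=9/4 → seg 1, τ=1/4; S=1+-1531/267·τ+-316/89·τ²+877/267·τ³=-3441/5696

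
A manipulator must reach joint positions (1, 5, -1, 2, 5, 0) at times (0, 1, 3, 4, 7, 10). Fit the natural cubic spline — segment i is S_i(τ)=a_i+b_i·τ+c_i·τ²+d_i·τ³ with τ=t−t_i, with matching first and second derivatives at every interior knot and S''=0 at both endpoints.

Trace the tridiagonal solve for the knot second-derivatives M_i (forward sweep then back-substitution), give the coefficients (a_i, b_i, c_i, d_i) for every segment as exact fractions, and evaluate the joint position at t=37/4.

Δ: Δ0=4, Δ1=-3, Δ2=3, Δ3=1, Δ4=-5/3
row 1: diag=6, rhs=-42; c'=1/3, d'=-7
row 2: denom=6−2·1/3=16/3; d'=(36−2·-7)/(16/3)=75/8
row 3: denom=8−1·3/16=125/16; d'=(-12−1·75/8)/(125/16)=-342/125
row 4: denom=12−3·48/125=1356/125; d'=(-16−3·-342/125)/(1356/125)=-487/678
back: M4=-487/678
back: M3=-342/125−48/125·-487/678=-278/113
back: M2=75/8−3/16·-278/113=2223/226
back: M1=-7−1/3·2223/226=-2323/226
M: M0=0, M1=-2323/226, M2=2223/226, M3=-278/113, M4=-487/678, M5=0
seg 0: a=1, c=M0/2=0, d=(M1−M0)/(6·1)=-2323/1356, b=Δ0−h0·(2M0+M1)/6=7747/1356
seg 1: a=5, c=M1/2=-2323/452, d=(M2−M1)/(6·2)=2273/1356, b=Δ1−h1·(2M1+M2)/6=389/678
seg 2: a=-1, c=M2/2=2223/452, d=(M3−M2)/(6·1)=-2779/1356, b=Δ2−h2·(2M2+M3)/6=89/678
seg 3: a=2, c=M3/2=-139/113, d=(M4−M3)/(6·3)=1181/12204, b=Δ3−h3·(2M3+M4)/6=5179/1356
seg 4: a=5, c=M4/2=-487/1356, d=(M5−M4)/(6·3)=487/12204, b=Δ4−h4·(2M4+M5)/6=-643/678
t_q=37/4 → seg 4, τ=9/4; S=5+-643/678·τ+-487/1356·τ²+487/12204·τ³=43465/28928

  seg 0: a=1 b=7747/1356 c=0 d=-2323/1356
  seg 1: a=5 b=389/678 c=-2323/452 d=2273/1356
  seg 2: a=-1 b=89/678 c=2223/452 d=-2779/1356
  seg 3: a=2 b=5179/1356 c=-139/113 d=1181/12204
  seg 4: a=5 b=-643/678 c=-487/1356 d=487/12204
S(37/4) = 43465/28928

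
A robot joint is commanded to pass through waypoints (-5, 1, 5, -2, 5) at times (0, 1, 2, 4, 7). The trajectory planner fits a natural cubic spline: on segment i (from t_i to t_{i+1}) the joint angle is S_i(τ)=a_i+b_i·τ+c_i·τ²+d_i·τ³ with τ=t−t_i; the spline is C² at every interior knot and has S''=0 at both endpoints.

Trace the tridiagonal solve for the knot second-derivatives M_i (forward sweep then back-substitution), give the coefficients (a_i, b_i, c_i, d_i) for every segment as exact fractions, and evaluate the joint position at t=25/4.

Δ: Δ0=6, Δ1=4, Δ2=-7/2, Δ3=7/3
row 1: diag=4, rhs=-12; c'=1/4, d'=-3
row 2: denom=6−1·1/4=23/4; d'=(-45−1·-3)/(23/4)=-168/23
row 3: denom=10−2·8/23=214/23; d'=(35−2·-168/23)/(214/23)=1141/214
back: M3=1141/214
back: M2=-168/23−8/23·1141/214=-980/107
back: M1=-3−1/4·-980/107=-76/107
M: M0=0, M1=-76/107, M2=-980/107, M3=1141/214, M4=0
seg 0: a=-5, c=M0/2=0, d=(M1−M0)/(6·1)=-38/321, b=Δ0−h0·(2M0+M1)/6=1964/321
seg 1: a=1, c=M1/2=-38/107, d=(M2−M1)/(6·1)=-452/321, b=Δ1−h1·(2M1+M2)/6=1850/321
seg 2: a=5, c=M2/2=-490/107, d=(M3−M2)/(6·2)=3101/2568, b=Δ2−h2·(2M2+M3)/6=266/321
seg 3: a=-2, c=M3/2=1141/428, d=(M4−M3)/(6·3)=-1141/3852, b=Δ3−h3·(2M3+M4)/6=-1925/642
t_q=25/4 → seg 3, τ=9/4; S=-2+-1925/642·τ+1141/428·τ²+-1141/3852·τ³=37679/27392

  seg 0: a=-5 b=1964/321 c=0 d=-38/321
  seg 1: a=1 b=1850/321 c=-38/107 d=-452/321
  seg 2: a=5 b=266/321 c=-490/107 d=3101/2568
  seg 3: a=-2 b=-1925/642 c=1141/428 d=-1141/3852
S(25/4) = 37679/27392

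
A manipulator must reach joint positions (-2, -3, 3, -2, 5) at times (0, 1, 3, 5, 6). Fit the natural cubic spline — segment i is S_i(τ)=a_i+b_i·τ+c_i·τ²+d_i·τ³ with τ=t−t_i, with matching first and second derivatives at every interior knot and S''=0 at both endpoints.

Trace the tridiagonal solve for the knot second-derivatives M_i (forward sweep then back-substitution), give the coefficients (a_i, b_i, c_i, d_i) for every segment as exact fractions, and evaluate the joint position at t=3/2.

  seg 0: a=-2 b=-13/6 c=0 d=7/6
  seg 1: a=-3 b=4/3 c=7/2 d=-4/3
  seg 2: a=3 b=-2/3 c=-9/2 d=43/24
  seg 3: a=-2 b=17/6 c=25/4 d=-25/12
S(3/2) = -13/8

Δ: Δ0=-1, Δ1=3, Δ2=-5/2, Δ3=7
row 1: diag=6, rhs=24; c'=1/3, d'=4
row 2: denom=8−2·1/3=22/3; d'=(-33−2·4)/(22/3)=-123/22
row 3: denom=6−2·3/11=60/11; d'=(57−2·-123/22)/(60/11)=25/2
back: M3=25/2
back: M2=-123/22−3/11·25/2=-9
back: M1=4−1/3·-9=7
M: M0=0, M1=7, M2=-9, M3=25/2, M4=0
seg 0: a=-2, c=M0/2=0, d=(M1−M0)/(6·1)=7/6, b=Δ0−h0·(2M0+M1)/6=-13/6
seg 1: a=-3, c=M1/2=7/2, d=(M2−M1)/(6·2)=-4/3, b=Δ1−h1·(2M1+M2)/6=4/3
seg 2: a=3, c=M2/2=-9/2, d=(M3−M2)/(6·2)=43/24, b=Δ2−h2·(2M2+M3)/6=-2/3
seg 3: a=-2, c=M3/2=25/4, d=(M4−M3)/(6·1)=-25/12, b=Δ3−h3·(2M3+M4)/6=17/6
t_q=3/2 → seg 1, τ=1/2; S=-3+4/3·τ+7/2·τ²+-4/3·τ³=-13/8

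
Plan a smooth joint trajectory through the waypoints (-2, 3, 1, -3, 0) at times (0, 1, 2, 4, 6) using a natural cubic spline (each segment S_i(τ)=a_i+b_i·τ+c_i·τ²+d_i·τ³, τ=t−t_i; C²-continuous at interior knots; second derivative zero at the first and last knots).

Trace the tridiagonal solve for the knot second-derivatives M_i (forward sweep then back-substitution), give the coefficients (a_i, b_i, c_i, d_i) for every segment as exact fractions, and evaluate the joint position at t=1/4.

  seg 0: a=-2 b=163/24 c=0 d=-43/24
  seg 1: a=3 b=17/12 c=-43/8 d=47/24
  seg 2: a=1 b=-83/24 c=1/2 d=11/96
  seg 3: a=-3 b=-1/12 c=19/16 d=-19/96
S(1/4) = -169/512

Δ: Δ0=5, Δ1=-2, Δ2=-2, Δ3=3/2
row 1: diag=4, rhs=-42; c'=1/4, d'=-21/2
row 2: denom=6−1·1/4=23/4; d'=(0−1·-21/2)/(23/4)=42/23
row 3: denom=8−2·8/23=168/23; d'=(21−2·42/23)/(168/23)=19/8
back: M3=19/8
back: M2=42/23−8/23·19/8=1
back: M1=-21/2−1/4·1=-43/4
M: M0=0, M1=-43/4, M2=1, M3=19/8, M4=0
seg 0: a=-2, c=M0/2=0, d=(M1−M0)/(6·1)=-43/24, b=Δ0−h0·(2M0+M1)/6=163/24
seg 1: a=3, c=M1/2=-43/8, d=(M2−M1)/(6·1)=47/24, b=Δ1−h1·(2M1+M2)/6=17/12
seg 2: a=1, c=M2/2=1/2, d=(M3−M2)/(6·2)=11/96, b=Δ2−h2·(2M2+M3)/6=-83/24
seg 3: a=-3, c=M3/2=19/16, d=(M4−M3)/(6·2)=-19/96, b=Δ3−h3·(2M3+M4)/6=-1/12
t_q=1/4 → seg 0, τ=1/4; S=-2+163/24·τ+0·τ²+-43/24·τ³=-169/512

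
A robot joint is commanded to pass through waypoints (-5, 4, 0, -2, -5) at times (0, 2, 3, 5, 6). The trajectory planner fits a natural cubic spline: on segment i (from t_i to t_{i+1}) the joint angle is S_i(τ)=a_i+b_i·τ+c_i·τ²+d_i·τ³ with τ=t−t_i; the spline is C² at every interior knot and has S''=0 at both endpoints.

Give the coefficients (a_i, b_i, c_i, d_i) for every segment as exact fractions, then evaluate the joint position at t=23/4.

  seg 0: a=-5 b=475/62 c=0 d=-49/62
  seg 1: a=4 b=-113/62 c=-147/31 d=159/62
  seg 2: a=0 b=-112/31 c=183/62 d=-51/62
  seg 3: a=-2 b=-52/31 c=-123/62 d=41/62
S(23/4) = -16249/3968

Δ: Δ0=9/2, Δ1=-4, Δ2=-1, Δ3=-3
row 1: diag=6, rhs=-51; c'=1/6, d'=-17/2
row 2: denom=6−1·1/6=35/6; d'=(18−1·-17/2)/(35/6)=159/35
row 3: denom=6−2·12/35=186/35; d'=(-12−2·159/35)/(186/35)=-123/31
back: M3=-123/31
back: M2=159/35−12/35·-123/31=183/31
back: M1=-17/2−1/6·183/31=-294/31
M: M0=0, M1=-294/31, M2=183/31, M3=-123/31, M4=0
seg 0: a=-5, c=M0/2=0, d=(M1−M0)/(6·2)=-49/62, b=Δ0−h0·(2M0+M1)/6=475/62
seg 1: a=4, c=M1/2=-147/31, d=(M2−M1)/(6·1)=159/62, b=Δ1−h1·(2M1+M2)/6=-113/62
seg 2: a=0, c=M2/2=183/62, d=(M3−M2)/(6·2)=-51/62, b=Δ2−h2·(2M2+M3)/6=-112/31
seg 3: a=-2, c=M3/2=-123/62, d=(M4−M3)/(6·1)=41/62, b=Δ3−h3·(2M3+M4)/6=-52/31
t_q=23/4 → seg 3, τ=3/4; S=-2+-52/31·τ+-123/62·τ²+41/62·τ³=-16249/3968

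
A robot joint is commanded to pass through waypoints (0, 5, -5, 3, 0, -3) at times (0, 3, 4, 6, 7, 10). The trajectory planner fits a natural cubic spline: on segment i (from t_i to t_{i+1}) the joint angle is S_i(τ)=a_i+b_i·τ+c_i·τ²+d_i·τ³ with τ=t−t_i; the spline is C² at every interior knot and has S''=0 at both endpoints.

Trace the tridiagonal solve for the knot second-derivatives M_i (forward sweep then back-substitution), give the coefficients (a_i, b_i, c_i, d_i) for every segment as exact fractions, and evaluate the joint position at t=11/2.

Δ: Δ0=5/3, Δ1=-10, Δ2=4, Δ3=-3, Δ4=-1
row 1: diag=8, rhs=-70; c'=1/8, d'=-35/4
row 2: denom=6−1·1/8=47/8; d'=(84−1·-35/4)/(47/8)=742/47
row 3: denom=6−2·16/47=250/47; d'=(-42−2·742/47)/(250/47)=-1729/125
row 4: denom=8−1·47/250=1953/250; d'=(12−1·-1729/125)/(1953/250)=6458/1953
back: M4=6458/1953
back: M3=-1729/125−47/250·6458/1953=-28228/1953
back: M2=742/47−16/47·-28228/1953=40442/1953
back: M1=-35/4−1/8·40442/1953=-22144/1953
M: M0=0, M1=-22144/1953, M2=40442/1953, M3=-28228/1953, M4=6458/1953, M5=0
seg 0: a=0, c=M0/2=0, d=(M1−M0)/(6·3)=-11072/17577, b=Δ0−h0·(2M0+M1)/6=14327/1953
seg 1: a=5, c=M1/2=-11072/1953, d=(M2−M1)/(6·1)=1159/217, b=Δ1−h1·(2M1+M2)/6=-18889/1953
seg 2: a=-5, c=M2/2=20221/1953, d=(M3−M2)/(6·2)=-545/186, b=Δ2−h2·(2M2+M3)/6=-9740/1953
seg 3: a=3, c=M3/2=-14114/1953, d=(M4−M3)/(6·1)=1927/651, b=Δ3−h3·(2M3+M4)/6=2474/1953
seg 4: a=0, c=M4/2=3229/1953, d=(M5−M4)/(6·3)=-3229/17577, b=Δ4−h4·(2M4+M5)/6=-8411/1953
t_q=11/2 → seg 2, τ=3/2; S=-5+-9740/1953·τ+20221/1953·τ²+-545/186·τ³=9647/10416

  seg 0: a=0 b=14327/1953 c=0 d=-11072/17577
  seg 1: a=5 b=-18889/1953 c=-11072/1953 d=1159/217
  seg 2: a=-5 b=-9740/1953 c=20221/1953 d=-545/186
  seg 3: a=3 b=2474/1953 c=-14114/1953 d=1927/651
  seg 4: a=0 b=-8411/1953 c=3229/1953 d=-3229/17577
S(11/2) = 9647/10416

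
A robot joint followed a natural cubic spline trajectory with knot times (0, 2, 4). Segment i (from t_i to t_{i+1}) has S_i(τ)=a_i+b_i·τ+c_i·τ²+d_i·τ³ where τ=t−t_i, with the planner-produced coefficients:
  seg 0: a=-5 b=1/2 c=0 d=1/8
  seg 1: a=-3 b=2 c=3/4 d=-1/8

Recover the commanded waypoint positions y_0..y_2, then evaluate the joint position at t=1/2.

y_0=-5 y_1=-3 y_2=3
S(1/2) = -303/64

y_0 = S_0(0) = a_0 = -5
y_1 = S_1(0) = a_1 = -3
y_2 = S_1(2) = 3
t_q=1/2 is in segment 0 (τ=1/2); S_0(τ)=-303/64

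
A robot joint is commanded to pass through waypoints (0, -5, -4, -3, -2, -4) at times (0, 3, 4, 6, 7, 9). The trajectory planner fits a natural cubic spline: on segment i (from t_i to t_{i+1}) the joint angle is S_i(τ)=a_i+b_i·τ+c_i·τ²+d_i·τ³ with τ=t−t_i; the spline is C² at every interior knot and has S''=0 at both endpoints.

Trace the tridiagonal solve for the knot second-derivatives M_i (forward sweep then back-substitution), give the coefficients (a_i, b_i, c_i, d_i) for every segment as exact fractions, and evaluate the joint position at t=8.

Δ: Δ0=-5/3, Δ1=1, Δ2=1/2, Δ3=1, Δ4=-1
row 1: diag=8, rhs=16; c'=1/8, d'=2
row 2: denom=6−1·1/8=47/8; d'=(-3−1·2)/(47/8)=-40/47
row 3: denom=6−2·16/47=250/47; d'=(3−2·-40/47)/(250/47)=221/250
row 4: denom=6−1·47/250=1453/250; d'=(-12−1·221/250)/(1453/250)=-3221/1453
back: M4=-3221/1453
back: M3=221/250−47/250·-3221/1453=1890/1453
back: M2=-40/47−16/47·1890/1453=-1880/1453
back: M1=2−1/8·-1880/1453=3141/1453
M: M0=0, M1=3141/1453, M2=-1880/1453, M3=1890/1453, M4=-3221/1453, M5=0
seg 0: a=0, c=M0/2=0, d=(M1−M0)/(6·3)=349/2906, b=Δ0−h0·(2M0+M1)/6=-23953/8718
seg 1: a=-5, c=M1/2=3141/2906, d=(M2−M1)/(6·1)=-5021/8718, b=Δ1−h1·(2M1+M2)/6=2158/4359
seg 2: a=-4, c=M2/2=-940/1453, d=(M3−M2)/(6·2)=1885/8718, b=Δ2−h2·(2M2+M3)/6=8099/8718
seg 3: a=-3, c=M3/2=945/1453, d=(M4−M3)/(6·1)=-5111/8718, b=Δ3−h3·(2M3+M4)/6=8159/8718
seg 4: a=-2, c=M4/2=-3221/2906, d=(M5−M4)/(6·2)=3221/17436, b=Δ4−h4·(2M4+M5)/6=2083/4359
t_q=8 → seg 4, τ=1; S=-2+2083/4359·τ+-3221/2906·τ²+3221/17436·τ³=-14215/5812

  seg 0: a=0 b=-23953/8718 c=0 d=349/2906
  seg 1: a=-5 b=2158/4359 c=3141/2906 d=-5021/8718
  seg 2: a=-4 b=8099/8718 c=-940/1453 d=1885/8718
  seg 3: a=-3 b=8159/8718 c=945/1453 d=-5111/8718
  seg 4: a=-2 b=2083/4359 c=-3221/2906 d=3221/17436
S(8) = -14215/5812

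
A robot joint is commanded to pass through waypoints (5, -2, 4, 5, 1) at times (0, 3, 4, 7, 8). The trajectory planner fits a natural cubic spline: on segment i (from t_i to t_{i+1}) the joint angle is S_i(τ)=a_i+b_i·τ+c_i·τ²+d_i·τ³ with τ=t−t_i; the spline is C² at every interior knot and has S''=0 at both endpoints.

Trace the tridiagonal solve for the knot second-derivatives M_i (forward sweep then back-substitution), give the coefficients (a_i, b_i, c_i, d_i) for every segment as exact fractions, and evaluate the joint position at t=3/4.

  seg 0: a=5 b=-155/27 c=0 d=92/243
  seg 1: a=-2 b=121/27 c=92/27 d=-17/9
  seg 2: a=4 b=152/27 c=-61/27 d=40/243
  seg 3: a=5 b=-94/27 c=-7/9 d=7/27
S(3/4) = 41/48

Δ: Δ0=-7/3, Δ1=6, Δ2=1/3, Δ3=-4
row 1: diag=8, rhs=50; c'=1/8, d'=25/4
row 2: denom=8−1·1/8=63/8; d'=(-34−1·25/4)/(63/8)=-46/9
row 3: denom=8−3·8/21=48/7; d'=(-26−3·-46/9)/(48/7)=-14/9
back: M3=-14/9
back: M2=-46/9−8/21·-14/9=-122/27
back: M1=25/4−1/8·-122/27=184/27
M: M0=0, M1=184/27, M2=-122/27, M3=-14/9, M4=0
seg 0: a=5, c=M0/2=0, d=(M1−M0)/(6·3)=92/243, b=Δ0−h0·(2M0+M1)/6=-155/27
seg 1: a=-2, c=M1/2=92/27, d=(M2−M1)/(6·1)=-17/9, b=Δ1−h1·(2M1+M2)/6=121/27
seg 2: a=4, c=M2/2=-61/27, d=(M3−M2)/(6·3)=40/243, b=Δ2−h2·(2M2+M3)/6=152/27
seg 3: a=5, c=M3/2=-7/9, d=(M4−M3)/(6·1)=7/27, b=Δ3−h3·(2M3+M4)/6=-94/27
t_q=3/4 → seg 0, τ=3/4; S=5+-155/27·τ+0·τ²+92/243·τ³=41/48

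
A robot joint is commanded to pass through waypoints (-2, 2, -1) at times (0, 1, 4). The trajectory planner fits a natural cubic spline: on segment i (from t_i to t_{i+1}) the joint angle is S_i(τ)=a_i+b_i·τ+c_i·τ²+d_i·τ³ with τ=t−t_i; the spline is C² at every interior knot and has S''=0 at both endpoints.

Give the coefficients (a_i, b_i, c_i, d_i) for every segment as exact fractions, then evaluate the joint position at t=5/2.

Δ: Δ0=4, Δ1=-1
row 1: diag=8, rhs=-30; c'=3/8, d'=-15/4
back: M1=-15/4
M: M0=0, M1=-15/4, M2=0
seg 0: a=-2, c=M0/2=0, d=(M1−M0)/(6·1)=-5/8, b=Δ0−h0·(2M0+M1)/6=37/8
seg 1: a=2, c=M1/2=-15/8, d=(M2−M1)/(6·3)=5/24, b=Δ1−h1·(2M1+M2)/6=11/4
t_q=5/2 → seg 1, τ=3/2; S=2+11/4·τ+-15/8·τ²+5/24·τ³=167/64

  seg 0: a=-2 b=37/8 c=0 d=-5/8
  seg 1: a=2 b=11/4 c=-15/8 d=5/24
S(5/2) = 167/64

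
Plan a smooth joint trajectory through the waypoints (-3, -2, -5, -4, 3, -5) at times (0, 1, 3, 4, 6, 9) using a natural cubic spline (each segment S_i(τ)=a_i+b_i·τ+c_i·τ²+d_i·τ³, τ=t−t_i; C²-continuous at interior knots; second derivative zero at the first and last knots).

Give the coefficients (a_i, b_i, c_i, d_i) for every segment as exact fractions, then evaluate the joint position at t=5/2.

Δ: Δ0=1, Δ1=-3/2, Δ2=1, Δ3=7/2, Δ4=-8/3
row 1: diag=6, rhs=-15; c'=1/3, d'=-5/2
row 2: denom=6−2·1/3=16/3; d'=(15−2·-5/2)/(16/3)=15/4
row 3: denom=6−1·3/16=93/16; d'=(15−1·15/4)/(93/16)=60/31
row 4: denom=10−2·32/93=866/93; d'=(-37−2·60/31)/(866/93)=-3801/866
back: M4=-3801/866
back: M3=60/31−32/93·-3801/866=1492/433
back: M2=15/4−3/16·1492/433=1344/433
back: M1=-5/2−1/3·1344/433=-3061/866
M: M0=0, M1=-3061/866, M2=1344/433, M3=1492/433, M4=-3801/866, M5=0
seg 0: a=-3, c=M0/2=0, d=(M1−M0)/(6·1)=-3061/5196, b=Δ0−h0·(2M0+M1)/6=8257/5196
seg 1: a=-2, c=M1/2=-3061/1732, d=(M2−M1)/(6·2)=5749/10392, b=Δ1−h1·(2M1+M2)/6=-463/2598
seg 2: a=-5, c=M2/2=672/433, d=(M3−M2)/(6·1)=74/1299, b=Δ2−h2·(2M2+M3)/6=-791/1299
seg 3: a=-4, c=M3/2=746/433, d=(M4−M3)/(6·2)=-6785/10392, b=Δ3−h3·(2M3+M4)/6=3463/1299
seg 4: a=3, c=M4/2=-3801/1732, d=(M5−M4)/(6·3)=1267/5196, b=Δ4−h4·(2M4+M5)/6=4475/2598
t_q=5/2 → seg 1, τ=3/2; S=-2+-463/2598·τ+-3061/1732·τ²+5749/10392·τ³=-121287/27712

  seg 0: a=-3 b=8257/5196 c=0 d=-3061/5196
  seg 1: a=-2 b=-463/2598 c=-3061/1732 d=5749/10392
  seg 2: a=-5 b=-791/1299 c=672/433 d=74/1299
  seg 3: a=-4 b=3463/1299 c=746/433 d=-6785/10392
  seg 4: a=3 b=4475/2598 c=-3801/1732 d=1267/5196
S(5/2) = -121287/27712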